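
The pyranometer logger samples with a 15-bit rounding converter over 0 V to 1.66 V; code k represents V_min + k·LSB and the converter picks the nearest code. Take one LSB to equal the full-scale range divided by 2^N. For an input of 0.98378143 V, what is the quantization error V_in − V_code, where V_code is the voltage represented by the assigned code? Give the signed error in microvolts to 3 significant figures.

−19.8 µV

Full-scale range = 1.66 V. LSB = 1.66 V / 2^15 ≈ 50.66 µV.
Position in LSBs: (0.98378143 − (0)) × 32768/1.66 = 19419.6084; rounding gives k = 19420.
V_code = 0 + (19420/32768) × 1.66 = 0.98380126953 V.
V_in − V_code = 0.98378143 − (0.98380126953) = −19.8 µV.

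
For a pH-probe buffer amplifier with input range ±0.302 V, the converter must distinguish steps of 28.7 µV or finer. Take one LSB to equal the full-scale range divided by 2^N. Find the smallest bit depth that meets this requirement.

15 bits

Span: 0.302 V − (-0.302 V) = 0.604 V.
Required number of levels: 0.604/28.7 µV = 21045; smallest N with 2^N ≥ that is 15.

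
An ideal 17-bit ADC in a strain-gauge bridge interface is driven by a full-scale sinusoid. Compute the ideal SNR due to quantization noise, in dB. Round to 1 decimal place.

6.02(17) + 1.76 = 102.34 + 1.76 = 104.10 dB.

104.1 dB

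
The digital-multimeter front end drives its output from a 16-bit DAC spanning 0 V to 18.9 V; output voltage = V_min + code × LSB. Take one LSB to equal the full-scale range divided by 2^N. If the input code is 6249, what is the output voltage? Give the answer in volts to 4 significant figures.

1.802 V

Range is 18.9 V. LSB = 18.9 V / 2^16.
V_out = 0 + 6249 × (18.9/65536) V
      = 0 + 1.80216 = 1.80216 V.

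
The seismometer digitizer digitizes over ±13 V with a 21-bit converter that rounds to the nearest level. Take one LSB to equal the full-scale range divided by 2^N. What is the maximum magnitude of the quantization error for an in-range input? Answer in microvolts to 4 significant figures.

6.199 µV

Range = 13 − (-13) = 26 V.
One LSB is 26 V / 2097152 = 12.3978 µV.
A rounding quantizer has |error| ≤ LSB/2 = 6.199 µV.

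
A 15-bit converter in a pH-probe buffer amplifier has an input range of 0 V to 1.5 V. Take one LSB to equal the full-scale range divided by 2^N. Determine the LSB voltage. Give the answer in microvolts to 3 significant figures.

Range is 1.5 V.
Number of codes = 2^15 = 32768.
LSB = 1.5 V / 2^15 = 45.8 µV.

45.8 µV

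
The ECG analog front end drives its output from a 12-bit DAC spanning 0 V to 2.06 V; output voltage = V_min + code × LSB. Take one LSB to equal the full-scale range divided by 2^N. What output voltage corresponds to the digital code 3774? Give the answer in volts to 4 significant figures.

1.898 V

Span = 2.06 V. LSB = 2.06 V / 2^12.
V_out = 0 + 3774 × (2.06/4096) V
      = 0 V + 1.89806 V = 1.89806 V.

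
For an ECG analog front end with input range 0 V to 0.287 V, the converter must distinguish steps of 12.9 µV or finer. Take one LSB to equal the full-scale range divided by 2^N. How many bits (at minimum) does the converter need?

15 bits

V_FS = 0.287 V.
Need 2^N ≥ 0.287 V / 12.9 µV = 22250 → N_min = 15.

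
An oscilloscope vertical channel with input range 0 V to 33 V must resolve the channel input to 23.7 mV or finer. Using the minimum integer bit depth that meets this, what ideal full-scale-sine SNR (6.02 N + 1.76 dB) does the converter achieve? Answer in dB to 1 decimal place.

68.0 dB

Span = 33 V.
Levels needed ≥ 33/23.7 mV = 1392. 2^11 = 2048 suffices, so N_min = 11.
6.02(11) + 1.76 = 67.98 dB.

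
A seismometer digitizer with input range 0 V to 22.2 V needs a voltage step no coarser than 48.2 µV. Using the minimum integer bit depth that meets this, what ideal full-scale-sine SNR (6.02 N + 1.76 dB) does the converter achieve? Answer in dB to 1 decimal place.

Range is 22.2 V.
Need 2^N ≥ 22.2 V / 48.2 µV = 460600 → N_min = 19.
SNR = 6.02 × 19 + 1.76 = 116.14 dB.

116.1 dB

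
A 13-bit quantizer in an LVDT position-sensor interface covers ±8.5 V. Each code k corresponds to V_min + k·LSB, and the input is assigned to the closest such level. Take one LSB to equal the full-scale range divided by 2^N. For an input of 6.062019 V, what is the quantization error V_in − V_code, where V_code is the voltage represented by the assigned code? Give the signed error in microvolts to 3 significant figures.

Span: 8.5 V − (-8.5 V) = 17 V. LSB = 17 V / 2^13 ≈ 2.075 mV.
Position in LSBs: (6.062019 − (-8.5)) × 8192/17 = 7017.1800; rounding gives k = 7017.
V_code = V_min + k × range/2^13 = -8.5 + 7017 × 17/8192 = 6.061645508 V.
V_in − V_code = 6.062019 − (6.061645508) = +373 µV.

+373 µV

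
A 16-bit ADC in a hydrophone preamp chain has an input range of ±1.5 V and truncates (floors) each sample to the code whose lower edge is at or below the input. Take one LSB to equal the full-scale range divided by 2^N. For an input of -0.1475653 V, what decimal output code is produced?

Span: 1.5 V − (-1.5 V) = 3 V. LSB = 3 V / 2^16 ≈ 45.78 µV.
V_in − V_min = -0.1475653 − (-1.5) = 1.3524347 V.
Divide by LSB: 1.3524347 × 65536/3 = 29544.3868.
Truncating gives code 29544.

29544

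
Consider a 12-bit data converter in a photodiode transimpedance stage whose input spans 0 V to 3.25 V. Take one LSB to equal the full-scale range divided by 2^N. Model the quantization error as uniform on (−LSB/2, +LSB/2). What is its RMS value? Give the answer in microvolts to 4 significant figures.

V_FS = 3.25 V.
Step size = 3.25/4096 V = 0.793457 mV.
RMS of a uniform error over width LSB is LSB/√12 = 229.1 µV.

229.1 µV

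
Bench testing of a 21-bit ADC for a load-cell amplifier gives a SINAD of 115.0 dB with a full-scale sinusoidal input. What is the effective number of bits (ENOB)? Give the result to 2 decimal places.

ENOB = (115.0 − 1.76)/6.02 = 18.8106 bits.

18.81 bits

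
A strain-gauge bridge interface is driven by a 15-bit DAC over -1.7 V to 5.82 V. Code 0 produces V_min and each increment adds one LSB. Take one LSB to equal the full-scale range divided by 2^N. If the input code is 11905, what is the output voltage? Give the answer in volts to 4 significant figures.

1.032 V

Range = 5.82 − (-1.7) = 7.52 V. LSB = 7.52 V / 2^15.
V_out = V_min + code × LSB = -1.7 V + 11905 × 7.52 V / 32768
      = -1.7 + 2.73210 = 1.03210 V.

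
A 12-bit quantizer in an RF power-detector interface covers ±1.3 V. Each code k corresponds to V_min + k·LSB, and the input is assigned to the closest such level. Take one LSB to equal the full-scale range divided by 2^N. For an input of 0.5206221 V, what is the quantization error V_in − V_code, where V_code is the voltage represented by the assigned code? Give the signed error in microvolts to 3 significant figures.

+114 µV

Full-scale range = 1.3 V − (-1.3 V) = 2.6 V. LSB = 2.6 V / 2^12 ≈ 0.6348 mV.
(0.5206221 − (-1.3)) / LSB = 1.8206221 × 4096/2.6 = 2868.1800. Nearest integer: k = 2868.
Reconstructed level: -1.3 + 2868 × 2.6/4096 V = 0.5205078125 V.
V_in − V_code = 0.5206221 − (0.5205078125) = +114 µV.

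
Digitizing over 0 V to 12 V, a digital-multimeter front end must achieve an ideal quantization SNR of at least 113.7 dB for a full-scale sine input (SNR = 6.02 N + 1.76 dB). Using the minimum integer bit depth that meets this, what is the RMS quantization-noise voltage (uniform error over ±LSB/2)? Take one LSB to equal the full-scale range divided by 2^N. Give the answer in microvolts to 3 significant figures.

Range is 12 V.
N ≥ (113.7 − 1.76)/6.02 = 18.595 → N_min = 19.
LSB = 12 V ÷ 2^19 = 12/524288 V = 22.888 µV.
σ_q = LSB/√12 = 22.888 µV/3.4641 = 6.61 µV.

6.61 µV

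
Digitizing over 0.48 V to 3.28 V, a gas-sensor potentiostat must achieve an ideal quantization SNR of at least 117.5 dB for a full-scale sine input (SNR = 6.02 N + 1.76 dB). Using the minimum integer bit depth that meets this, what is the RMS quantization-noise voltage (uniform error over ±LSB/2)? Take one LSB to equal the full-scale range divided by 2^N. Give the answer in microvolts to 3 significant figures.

Span: 3.28 V − (0.48 V) = 2.8 V.
Required N = ⌈(117.5 − 1.76)/6.02⌉ = ⌈19.226⌉ = 20.
LSB = 2.8 V ÷ 2^20 = 2.8/1048576 V = 2.6703 µV.
V_rms = LSB/√12 = 0.771 µV.

0.771 µV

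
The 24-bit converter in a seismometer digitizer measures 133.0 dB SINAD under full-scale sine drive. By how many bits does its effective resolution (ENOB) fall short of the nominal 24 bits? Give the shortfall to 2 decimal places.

2.20 bits

ENOB = (SINAD − 1.76)/6.02 = (133.0 − 1.76)/6.02 = 21.8007 bits.
24 − 21.8007 = 2.20 bits below nominal.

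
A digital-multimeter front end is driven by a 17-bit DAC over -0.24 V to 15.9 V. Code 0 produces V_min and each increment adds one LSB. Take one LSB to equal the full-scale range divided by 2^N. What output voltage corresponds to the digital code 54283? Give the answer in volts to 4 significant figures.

6.444 V

The full-scale span is 15.9 − (-0.24) = 16.14 V. LSB = 16.14 V / 2^17.
Output = V_min + (54283/131072) × range = -0.24 + 0.414146 × 16.14 V
      = -0.24 V + 6.68432 V = 6.44432 V.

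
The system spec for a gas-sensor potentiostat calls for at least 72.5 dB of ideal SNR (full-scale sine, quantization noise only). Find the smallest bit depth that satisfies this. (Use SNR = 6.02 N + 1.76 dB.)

Required N = ⌈(72.5 − 1.76)/6.02⌉ = ⌈11.751⌉ = 12.

12 bits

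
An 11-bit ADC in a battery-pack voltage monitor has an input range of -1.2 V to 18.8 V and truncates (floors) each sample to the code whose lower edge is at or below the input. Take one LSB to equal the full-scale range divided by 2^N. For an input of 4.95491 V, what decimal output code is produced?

630

Range = 18.8 − (-1.2) = 20 V. LSB = 20 V / 2^11 ≈ 9.766 mV.
(V_in − V_min) × 2^11/range = (4.95491 − (-1.2)) × 2048/20 = 630.263.
Floor → code = 630.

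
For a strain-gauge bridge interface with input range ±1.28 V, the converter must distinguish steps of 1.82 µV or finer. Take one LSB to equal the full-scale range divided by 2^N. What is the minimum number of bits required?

Span: 1.28 V − (-1.28 V) = 2.56 V.
Need 2^N ≥ 2.56 V / 1.82 µV = 1.407e6 → N_min = 21.

21 bits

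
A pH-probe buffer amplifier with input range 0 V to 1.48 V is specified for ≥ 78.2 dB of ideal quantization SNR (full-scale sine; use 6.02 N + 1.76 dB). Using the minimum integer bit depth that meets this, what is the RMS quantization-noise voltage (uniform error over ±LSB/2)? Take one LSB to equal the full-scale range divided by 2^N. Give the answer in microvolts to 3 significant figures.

Range is 1.48 V.
N ≥ (78.2 − 1.76)/6.02 = 12.698 → N_min = 13.
LSB = 1.48 V ÷ 2^13 = 1.48/8192 V = 180.66 µV.
σ_q = LSB/√12 = 180.66 µV/3.4641 = 52.2 µV.

52.2 µV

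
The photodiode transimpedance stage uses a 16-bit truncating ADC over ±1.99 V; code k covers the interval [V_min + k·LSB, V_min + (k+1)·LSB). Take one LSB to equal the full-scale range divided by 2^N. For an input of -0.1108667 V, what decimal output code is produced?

The full-scale span is 1.99 − (-1.99) = 3.98 V. LSB = 3.98 V / 2^16 ≈ 60.73 µV.
V_in − V_min = -0.1108667 − (-1.99) = 1.8791333 V.
Divide by LSB: 1.8791333 × 65536/3.98 = 30942.4321.
Truncating gives code 30942.

30942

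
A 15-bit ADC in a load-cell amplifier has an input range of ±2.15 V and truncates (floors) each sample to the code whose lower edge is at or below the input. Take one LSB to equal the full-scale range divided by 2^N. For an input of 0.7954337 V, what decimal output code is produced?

22445

The full-scale span is 2.15 − (-2.15) = 4.3 V. LSB = 4.3 V / 2^15 ≈ 131.2 µV.
V_in − V_min = 0.7954337 − (-2.15) = 2.9454337 V.
Divide by LSB: 2.9454337 × 32768/4.3 = 22445.5748.
Truncating gives code 22445.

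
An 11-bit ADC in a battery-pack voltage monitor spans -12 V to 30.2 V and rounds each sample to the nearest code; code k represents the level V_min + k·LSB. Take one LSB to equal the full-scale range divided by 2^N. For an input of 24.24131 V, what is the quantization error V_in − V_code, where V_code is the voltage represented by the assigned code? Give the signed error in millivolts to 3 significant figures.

−3.71 mV

Span: 30.2 V − (-12 V) = 42.2 V. LSB = 42.2 V / 2^11 ≈ 20.61 mV.
(V_in − V_min)/LSB = (24.24131 − (-12)) × 2048/42.2 = 1758.8200 → nearest code k = 1759.
Reconstructed level: -12 + 1759 × 42.2/2048 V = 24.24501953 V.
V_in − V_code = 24.24131 − (24.24501953) = −3.71 mV.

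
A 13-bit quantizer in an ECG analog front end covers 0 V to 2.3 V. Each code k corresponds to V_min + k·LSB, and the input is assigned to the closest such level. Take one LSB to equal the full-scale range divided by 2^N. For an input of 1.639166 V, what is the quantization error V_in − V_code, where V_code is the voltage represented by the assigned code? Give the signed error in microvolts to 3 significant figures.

V_FS = 2.3 V. LSB = 2.3 V / 2^13 ≈ 280.8 µV.
(1.639166 − (0)) / LSB = 1.639166 × 8192/2.3 = 5838.2817. Nearest integer: k = 5838.
V_code = 0 + (5838/8192) × 2.3 = 1.639086914 V.
e = 1.639166 − (1.639086914) = +79.1 µV.

+79.1 µV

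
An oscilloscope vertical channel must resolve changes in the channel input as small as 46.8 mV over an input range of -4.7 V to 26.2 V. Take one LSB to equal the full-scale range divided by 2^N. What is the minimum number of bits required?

10 bits

Span: 26.2 V − (-4.7 V) = 30.9 V.
Required number of levels: 30.9/46.8 mV = 660.26; smallest N with 2^N ≥ that is 10.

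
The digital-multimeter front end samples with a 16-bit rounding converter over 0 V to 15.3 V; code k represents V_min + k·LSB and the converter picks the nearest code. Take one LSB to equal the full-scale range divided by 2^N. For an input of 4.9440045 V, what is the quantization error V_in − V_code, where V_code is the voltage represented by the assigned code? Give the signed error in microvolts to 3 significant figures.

Full-scale range = 15.3 V. LSB = 15.3 V / 2^16 ≈ 233.5 µV.
(V_in − V_min)/LSB = (4.9440045 − (0)) × 65536/15.3 = 21177.1424 → nearest code k = 21177.
V_code = V_min + k × range/2^16 = 0 + 21177 × 15.3/65536 = 4.9439712524 V.
e = 4.9440045 − (4.9439712524) = +33.2 µV.

+33.2 µV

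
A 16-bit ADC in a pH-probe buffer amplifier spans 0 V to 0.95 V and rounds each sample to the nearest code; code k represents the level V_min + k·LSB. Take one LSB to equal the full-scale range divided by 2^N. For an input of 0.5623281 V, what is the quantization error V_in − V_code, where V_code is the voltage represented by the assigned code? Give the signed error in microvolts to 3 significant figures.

+5.10 µV

Span = 0.95 V. LSB = 0.95 V / 2^16 ≈ 14.50 µV.
(V_in − V_min)/LSB = (0.5623281 − (0)) × 65536/0.95 = 38792.3520 → nearest code k = 38792.
Reconstructed level: 0 + 38792 × 0.95/65536 V = 0.56232299805 V.
Error = V_in − V_code = 0.5623281 − (0.56232299805) = +5.10 µV.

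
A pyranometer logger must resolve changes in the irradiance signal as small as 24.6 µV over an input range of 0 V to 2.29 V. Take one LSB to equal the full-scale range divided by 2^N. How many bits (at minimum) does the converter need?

V_FS = 2.29 V.
Required number of levels: 2.29/24.6 µV = 93089; smallest N with 2^N ≥ that is 17.

17 bits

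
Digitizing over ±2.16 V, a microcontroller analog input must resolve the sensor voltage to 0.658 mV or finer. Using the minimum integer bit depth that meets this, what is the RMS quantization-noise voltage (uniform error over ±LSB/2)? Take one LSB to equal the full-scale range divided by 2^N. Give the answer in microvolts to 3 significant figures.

152 µV

Span: 2.16 V − (-2.16 V) = 4.32 V.
Required number of levels: 4.32/0.658 mV = 6565.3; smallest N with 2^N ≥ that is 13.
Step size = 4.32/8192 V = 0.52734 mV.
RMS noise = LSB/√12 = 152 µV.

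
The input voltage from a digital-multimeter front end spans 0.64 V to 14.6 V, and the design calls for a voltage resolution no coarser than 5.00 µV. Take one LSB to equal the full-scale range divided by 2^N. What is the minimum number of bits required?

22 bits

The full-scale span is 14.6 − (0.64) = 13.96 V.
Required number of levels: 13.96/5.00 µV = 2.7920e6; smallest N with 2^N ≥ that is 22.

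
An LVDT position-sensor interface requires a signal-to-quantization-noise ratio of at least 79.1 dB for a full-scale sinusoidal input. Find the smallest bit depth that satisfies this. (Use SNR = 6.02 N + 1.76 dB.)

6.02 N + 1.76 ≥ 79.1 gives N ≥ 12.847, so the minimum integer is 13.

13 bits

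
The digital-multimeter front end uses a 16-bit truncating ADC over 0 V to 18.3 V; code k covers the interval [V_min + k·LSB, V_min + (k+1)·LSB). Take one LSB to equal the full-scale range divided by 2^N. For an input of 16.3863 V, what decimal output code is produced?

58682

Range is 18.3 V. LSB = 18.3 V / 2^16 ≈ 279.2 µV.
(V_in − V_min) × 2^16/range = (16.3863 − (0)) × 65536/18.3 = 58682.653.
Floor → code = 58682.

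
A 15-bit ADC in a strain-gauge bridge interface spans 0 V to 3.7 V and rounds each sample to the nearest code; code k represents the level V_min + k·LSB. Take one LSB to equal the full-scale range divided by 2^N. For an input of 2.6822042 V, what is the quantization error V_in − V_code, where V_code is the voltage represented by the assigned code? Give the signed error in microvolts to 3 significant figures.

Full-scale range = 3.7 V. LSB = 3.7 V / 2^15 ≈ 112.9 µV.
Position in LSBs: (2.6822042 − (0)) × 32768/3.7 = 23754.1803; rounding gives k = 23754.
V_code = 0 + (23754/32768) × 3.7 = 2.6821838379 V.
e = 2.6822042 − (2.6821838379) = +20.4 µV.

+20.4 µV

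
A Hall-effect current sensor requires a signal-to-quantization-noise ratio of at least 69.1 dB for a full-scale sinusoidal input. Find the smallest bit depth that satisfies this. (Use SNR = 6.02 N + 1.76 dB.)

N ≥ (69.1 − 1.76)/6.02 = 11.186 → N_min = 12.

12 bits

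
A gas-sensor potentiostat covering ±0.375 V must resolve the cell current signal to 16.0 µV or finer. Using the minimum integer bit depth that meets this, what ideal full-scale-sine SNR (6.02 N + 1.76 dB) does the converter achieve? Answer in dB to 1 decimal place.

98.1 dB

Full-scale range = 0.375 V − (-0.375 V) = 0.75 V.
Levels needed ≥ 0.75/16.0 µV = 46880. 2^16 = 65536 suffices, so N_min = 16.
Ideal SNR at N = 16: 6.02·16 + 1.76 = 98.1 dB.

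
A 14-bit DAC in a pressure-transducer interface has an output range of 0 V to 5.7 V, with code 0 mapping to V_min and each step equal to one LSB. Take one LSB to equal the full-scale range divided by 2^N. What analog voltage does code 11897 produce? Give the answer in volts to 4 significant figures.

4.139 V

Span = 5.7 V. LSB = 5.7 V / 2^14.
V_out = V_min + code × LSB = 0 V + 11897 × 5.7 V / 16384
      = 0 + 4.13897 = 4.13897 V.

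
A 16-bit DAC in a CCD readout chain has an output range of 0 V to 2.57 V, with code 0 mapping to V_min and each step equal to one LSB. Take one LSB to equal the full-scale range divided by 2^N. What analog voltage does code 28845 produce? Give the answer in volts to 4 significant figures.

1.131 V

Span = 2.57 V. LSB = 2.57 V / 2^16.
Output = V_min + (28845/65536) × range = 0 + 0.440140 × 2.57 V
      = 0 V + 1.13116 V = 1.13116 V.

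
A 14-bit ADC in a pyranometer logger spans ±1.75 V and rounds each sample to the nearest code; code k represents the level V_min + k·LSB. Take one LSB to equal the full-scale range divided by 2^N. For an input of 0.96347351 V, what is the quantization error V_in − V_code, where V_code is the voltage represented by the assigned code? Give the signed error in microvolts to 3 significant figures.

+33.6 µV

Full-scale range = 1.75 V − (-1.75 V) = 3.5 V. LSB = 3.5 V / 2^14 ≈ 213.6 µV.
(V_in − V_min)/LSB = (0.96347351 − (-1.75)) × 16384/3.5 = 12702.1571 → nearest code k = 12702.
V_code = V_min + k × range/2^14 = -1.75 + 12702 × 3.5/16384 = 0.96343994141 V.
e = 0.96347351 − (0.96343994141) = +33.6 µV.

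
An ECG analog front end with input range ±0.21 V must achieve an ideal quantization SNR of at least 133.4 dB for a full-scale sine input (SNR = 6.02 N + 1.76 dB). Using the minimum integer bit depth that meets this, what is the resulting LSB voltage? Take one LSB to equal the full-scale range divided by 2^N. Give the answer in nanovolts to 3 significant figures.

Range = 0.21 − (-0.21) = 0.42 V.
6.02 N + 1.76 ≥ 133.4 gives N ≥ 21.867, so the minimum integer is 22.
One LSB is 0.42 V / 4194304 = 100 nV.

100 nV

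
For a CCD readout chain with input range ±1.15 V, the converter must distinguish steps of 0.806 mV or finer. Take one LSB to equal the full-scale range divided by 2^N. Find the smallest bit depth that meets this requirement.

12 bits

The full-scale span is 1.15 − (-1.15) = 2.3 V.
Required number of levels: 2.3/0.806 mV = 2853.6; smallest N with 2^N ≥ that is 12.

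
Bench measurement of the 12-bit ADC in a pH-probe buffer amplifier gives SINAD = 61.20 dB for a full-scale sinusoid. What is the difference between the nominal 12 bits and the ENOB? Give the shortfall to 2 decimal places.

N_eff = (61.20 − 1.76)/6.02 = 9.8738 bits.
Lost resolution: 12 − 9.8738 = 2.1262 bits.

2.13 bits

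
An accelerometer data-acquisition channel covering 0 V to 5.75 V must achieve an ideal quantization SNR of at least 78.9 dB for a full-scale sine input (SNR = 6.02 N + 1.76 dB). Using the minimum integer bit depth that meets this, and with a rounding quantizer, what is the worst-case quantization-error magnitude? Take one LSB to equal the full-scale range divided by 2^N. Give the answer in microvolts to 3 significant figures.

351 µV

Full-scale range = 5.75 V.
N ≥ (78.9 − 1.76)/6.02 = 12.814 → N_min = 13.
One LSB is 5.75 V / 8192 = 0.70190 mV.
Half an LSB is 351 µV.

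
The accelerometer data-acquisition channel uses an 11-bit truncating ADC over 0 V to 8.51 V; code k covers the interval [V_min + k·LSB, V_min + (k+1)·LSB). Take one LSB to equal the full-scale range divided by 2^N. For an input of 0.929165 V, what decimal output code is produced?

Range is 8.51 V. LSB = 8.51 V / 2^11 ≈ 4.155 mV.
code = ⌊(V_in − V_min)/LSB⌋ = ⌊(V_in − V_min) × 2^11 / range⌋
     = ⌊(0.929165 − (0)) × 2048 / 8.51⌋ = ⌊0.929165 × 2048/8.51⌋
     = ⌊223.611⌋ = 223.

223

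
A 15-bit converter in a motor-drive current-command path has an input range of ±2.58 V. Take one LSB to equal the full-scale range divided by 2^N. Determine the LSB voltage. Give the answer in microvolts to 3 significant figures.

Full-scale range = 2.58 V − (-2.58 V) = 5.16 V.
2^15 = 32768 levels.
One LSB is 5.16 V / 32768 = 157 µV.

157 µV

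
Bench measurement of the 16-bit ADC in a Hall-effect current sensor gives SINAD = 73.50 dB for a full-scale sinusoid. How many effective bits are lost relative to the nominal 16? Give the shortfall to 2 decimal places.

4.08 bits

N_eff = (73.50 − 1.76)/6.02 = 11.9169 bits.
Lost resolution: 16 − 11.9169 = 4.0831 bits.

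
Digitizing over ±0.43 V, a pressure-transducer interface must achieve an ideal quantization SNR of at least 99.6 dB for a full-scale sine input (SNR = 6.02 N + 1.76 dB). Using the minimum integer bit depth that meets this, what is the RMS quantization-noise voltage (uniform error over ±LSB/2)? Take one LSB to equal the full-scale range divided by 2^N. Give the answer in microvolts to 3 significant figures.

1.89 µV

Span: 0.43 V − (-0.43 V) = 0.86 V.
6.02 N + 1.76 ≥ 99.6 gives N ≥ 16.252, so the minimum integer is 17.
LSB = 0.86 V / 2^17 = 6.5613 µV.
V_rms = LSB/√12 = 1.89 µV.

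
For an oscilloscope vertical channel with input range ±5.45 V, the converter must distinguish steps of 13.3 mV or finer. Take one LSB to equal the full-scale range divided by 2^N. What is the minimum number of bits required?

10 bits

Full-scale range = 5.45 V − (-5.45 V) = 10.9 V.
Need 2^N ≥ 10.9 V / 13.3 mV = 819.5 → N_min = 10.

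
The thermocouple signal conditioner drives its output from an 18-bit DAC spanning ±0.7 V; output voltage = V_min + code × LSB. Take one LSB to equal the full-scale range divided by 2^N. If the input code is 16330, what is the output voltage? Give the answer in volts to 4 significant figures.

Span: 0.7 V − (-0.7 V) = 1.4 V. LSB = 1.4 V / 2^18.
V_out = V_min + code × LSB = -0.7 V + 16330 × 1.4 V / 262144
      = -0.7 V + 0.0872116 V = -0.612788 V.

-0.6128 V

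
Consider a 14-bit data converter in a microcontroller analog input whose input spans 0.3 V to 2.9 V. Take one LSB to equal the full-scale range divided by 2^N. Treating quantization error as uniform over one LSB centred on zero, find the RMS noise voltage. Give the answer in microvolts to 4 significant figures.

45.81 µV

Full-scale range = 2.9 V − (0.3 V) = 2.6 V.
LSB = 2.6 V / 2^14 = 158.691 µV.
V_rms = LSB/√12 = 158.691 µV / √12 = 45.81 µV.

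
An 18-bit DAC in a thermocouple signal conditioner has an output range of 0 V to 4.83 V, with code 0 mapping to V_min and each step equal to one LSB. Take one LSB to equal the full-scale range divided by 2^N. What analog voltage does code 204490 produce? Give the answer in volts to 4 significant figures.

Full-scale range = 4.83 V. LSB = 4.83 V / 2^18.
V_out = 0 + 204490 × (4.83/262144) V
      = 0 V + 3.76773 V = 3.76773 V.

3.768 V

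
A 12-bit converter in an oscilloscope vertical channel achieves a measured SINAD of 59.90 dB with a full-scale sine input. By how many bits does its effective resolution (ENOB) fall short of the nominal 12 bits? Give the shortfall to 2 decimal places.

2.34 bits

Effective bits = (59.90 − 1.76)/6.02 = 9.6578.
Lost resolution: 12 − 9.6578 = 2.3422 bits.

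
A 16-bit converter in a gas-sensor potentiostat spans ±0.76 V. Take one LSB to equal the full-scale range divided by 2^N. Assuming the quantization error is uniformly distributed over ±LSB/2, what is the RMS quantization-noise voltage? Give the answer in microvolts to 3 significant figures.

6.70 µV

The full-scale span is 0.76 − (-0.76) = 1.52 V.
One LSB is 1.52 V / 65536 = 23.193 µV.
RMS of a uniform error over width LSB is LSB/√12 = 6.70 µV.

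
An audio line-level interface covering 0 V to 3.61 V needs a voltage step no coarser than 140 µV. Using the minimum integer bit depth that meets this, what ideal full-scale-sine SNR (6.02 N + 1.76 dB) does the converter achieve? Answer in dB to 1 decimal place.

92.1 dB

Span = 3.61 V.
Levels needed ≥ 3.61/140 µV = 25790. 2^15 = 32768 suffices, so N_min = 15.
SNR = 6.02 × 15 + 1.76 = 92.06 dB.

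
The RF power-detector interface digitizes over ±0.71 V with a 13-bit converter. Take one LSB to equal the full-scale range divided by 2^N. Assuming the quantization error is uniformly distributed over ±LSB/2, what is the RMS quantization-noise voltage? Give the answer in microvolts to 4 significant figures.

50.04 µV

The full-scale span is 0.71 − (-0.71) = 1.42 V.
LSB = 1.42 V ÷ 2^13 = 1.42/8192 V = 173.340 µV.
V_rms = LSB/√12 = 173.340 µV / √12 = 50.04 µV.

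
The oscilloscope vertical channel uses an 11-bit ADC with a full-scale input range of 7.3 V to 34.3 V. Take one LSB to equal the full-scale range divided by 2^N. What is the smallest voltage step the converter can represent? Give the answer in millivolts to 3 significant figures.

13.2 mV

Range = 34.3 − (7.3) = 27 V.
2^11 = 2048 levels.
LSB = 27 V ÷ 2^11 = 27/2048 V = 13.2 mV.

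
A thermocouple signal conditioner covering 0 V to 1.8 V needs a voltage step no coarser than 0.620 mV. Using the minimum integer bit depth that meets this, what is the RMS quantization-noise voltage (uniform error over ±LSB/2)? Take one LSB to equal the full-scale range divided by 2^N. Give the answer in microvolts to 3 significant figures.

Full-scale range = 1.8 V.
Levels needed ≥ 1.8/0.620 mV = 2903. 2^12 = 4096 suffices, so N_min = 12.
Step size = 1.8/4096 V = 439.45 µV.
σ_q = LSB/√12 = 439.45 µV/3.4641 = 127 µV.

127 µV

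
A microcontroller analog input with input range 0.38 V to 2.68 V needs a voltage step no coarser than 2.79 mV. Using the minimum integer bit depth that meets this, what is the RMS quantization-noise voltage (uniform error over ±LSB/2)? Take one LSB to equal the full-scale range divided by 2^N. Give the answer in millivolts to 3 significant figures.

0.648 mV

Span: 2.68 V − (0.38 V) = 2.3 V.
Need 2^N ≥ 2.3 V / 2.79 mV = 824.4 → N_min = 10.
LSB = 2.3 V ÷ 2^10 = 2.3/1024 V = 2.2461 mV.
RMS noise = LSB/√12 = 0.648 mV.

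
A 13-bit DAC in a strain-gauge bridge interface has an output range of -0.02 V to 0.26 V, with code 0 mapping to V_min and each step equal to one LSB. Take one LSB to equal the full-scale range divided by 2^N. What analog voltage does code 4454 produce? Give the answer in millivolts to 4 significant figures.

Full-scale range = 0.26 V − (-0.02 V) = 0.28 V. LSB = 0.28 V / 2^13.
Output = V_min + (4454/8192) × range = -0.02 + 0.543701 × 0.28 V
      = -0.02 V + 0.152236 V = 0.132236 V.

132.2 mV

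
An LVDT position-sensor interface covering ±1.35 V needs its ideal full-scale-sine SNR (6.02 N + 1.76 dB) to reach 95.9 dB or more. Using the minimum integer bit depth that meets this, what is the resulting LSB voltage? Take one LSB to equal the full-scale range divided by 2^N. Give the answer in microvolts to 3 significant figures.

Span: 1.35 V − (-1.35 V) = 2.7 V.
Solving 6.02 N ≥ 95.9 − 1.76: N ≥ 15.638. Round up → N = 16.
LSB = 2.7 V / 2^16 = 41.2 µV.

41.2 µV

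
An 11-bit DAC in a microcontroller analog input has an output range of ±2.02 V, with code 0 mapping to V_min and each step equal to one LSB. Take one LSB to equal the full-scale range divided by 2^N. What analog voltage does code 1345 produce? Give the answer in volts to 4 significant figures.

0.6332 V

Full-scale range = 2.02 V − (-2.02 V) = 4.04 V. LSB = 4.04 V / 2^11.
V_out = V_min + code × LSB = -2.02 V + 1345 × 4.04 V / 2048
      = -2.02 + 2.65322 = 0.633223 V.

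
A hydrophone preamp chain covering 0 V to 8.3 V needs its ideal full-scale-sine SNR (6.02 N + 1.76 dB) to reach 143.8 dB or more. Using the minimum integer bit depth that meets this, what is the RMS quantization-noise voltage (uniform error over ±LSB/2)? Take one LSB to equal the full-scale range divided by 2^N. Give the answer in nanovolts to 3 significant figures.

143 nV

Span = 8.3 V.
N ≥ (143.8 − 1.76)/6.02 = 23.595 → N_min = 24.
LSB = 8.3 V ÷ 2^24 = 8.3/16777216 V = 494.72 nV.
σ_q = LSB/√12 = 494.72 nV/3.4641 = 143 nV.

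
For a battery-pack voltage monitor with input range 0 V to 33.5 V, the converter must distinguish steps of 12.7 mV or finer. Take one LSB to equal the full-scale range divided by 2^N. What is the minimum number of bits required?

V_FS = 33.5 V.
Need 2^N ≥ 33.5 V / 12.7 mV = 2638 → N_min = 12.

12 bits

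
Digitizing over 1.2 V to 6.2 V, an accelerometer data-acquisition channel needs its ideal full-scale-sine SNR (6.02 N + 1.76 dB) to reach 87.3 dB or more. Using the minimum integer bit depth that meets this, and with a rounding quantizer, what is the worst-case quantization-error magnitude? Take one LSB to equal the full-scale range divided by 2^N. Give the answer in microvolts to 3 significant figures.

76.3 µV

Range = 6.2 − (1.2) = 5 V.
Solving 6.02 N ≥ 87.3 − 1.76: N ≥ 14.209. Round up → N = 15.
LSB = 5 V ÷ 2^15 = 5/32768 V = 152.59 µV.
Max error for round-to-nearest is LSB/2 = 76.3 µV.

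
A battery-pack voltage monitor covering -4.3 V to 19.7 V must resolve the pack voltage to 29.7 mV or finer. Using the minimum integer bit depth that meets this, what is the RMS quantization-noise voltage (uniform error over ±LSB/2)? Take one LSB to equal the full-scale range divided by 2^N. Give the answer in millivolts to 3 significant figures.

Full-scale range = 19.7 V − (-4.3 V) = 24 V.
24 V / 29.7 mV = 808.1. Since 2^9 = 512 and 2^10 = 1024, N = 10.
Step size = 24/1024 V = 23.438 mV.
V_rms = LSB/√12 = 6.77 mV.

6.77 mV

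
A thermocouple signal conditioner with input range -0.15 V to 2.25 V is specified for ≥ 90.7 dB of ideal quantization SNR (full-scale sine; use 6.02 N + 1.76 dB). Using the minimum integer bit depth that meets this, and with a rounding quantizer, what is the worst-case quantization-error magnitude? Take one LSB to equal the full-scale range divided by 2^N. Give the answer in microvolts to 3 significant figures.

36.6 µV

Range = 2.25 − (-0.15) = 2.4 V.
Solving 6.02 N ≥ 90.7 − 1.76: N ≥ 14.774. Round up → N = 15.
LSB = 2.4 V / 2^15 = 73.242 µV.
|e|_max = LSB/2 = 36.6 µV.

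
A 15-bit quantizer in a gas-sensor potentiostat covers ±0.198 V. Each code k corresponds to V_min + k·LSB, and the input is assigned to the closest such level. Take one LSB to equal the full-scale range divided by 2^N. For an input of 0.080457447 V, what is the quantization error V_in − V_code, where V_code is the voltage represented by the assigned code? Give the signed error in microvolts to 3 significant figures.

−4.22 µV

Full-scale range = 0.198 V − (-0.198 V) = 0.396 V. LSB = 0.396 V / 2^15 ≈ 12.08 µV.
(0.080457447 − (-0.198)) / LSB = 0.278457447 × 32768/0.396 = 23041.6506. Nearest integer: k = 23042.
Reconstructed level: -0.198 + 23042 × 0.396/32768 V = 0.080461669922 V.
Error = V_in − V_code = 0.080457447 − (0.080461669922) = −4.22 µV.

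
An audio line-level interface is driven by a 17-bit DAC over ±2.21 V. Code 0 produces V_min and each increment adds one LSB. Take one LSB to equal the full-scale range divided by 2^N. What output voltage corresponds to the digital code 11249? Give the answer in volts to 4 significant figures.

The full-scale span is 2.21 − (-2.21) = 4.42 V. LSB = 4.42 V / 2^17.
V_out = V_min + code × LSB = -2.21 V + 11249 × 4.42 V / 131072
      = -2.21 + 0.379338 = -1.83066 V.

-1.831 V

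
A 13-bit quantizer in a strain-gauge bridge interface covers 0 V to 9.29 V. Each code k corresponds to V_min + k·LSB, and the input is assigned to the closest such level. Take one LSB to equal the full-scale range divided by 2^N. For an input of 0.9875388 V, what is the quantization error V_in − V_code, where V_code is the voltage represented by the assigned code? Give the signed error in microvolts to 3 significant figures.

−204 µV

Span = 9.29 V. LSB = 9.29 V / 2^13 ≈ 1.134 mV.
Position in LSBs: (0.9875388 − (0)) × 8192/9.29 = 870.8200; rounding gives k = 871.
Reconstructed level: 0 + 871 × 9.29/8192 V = 0.9877429199 V.
Error = V_in − V_code = 0.9875388 − (0.9877429199) = −204 µV.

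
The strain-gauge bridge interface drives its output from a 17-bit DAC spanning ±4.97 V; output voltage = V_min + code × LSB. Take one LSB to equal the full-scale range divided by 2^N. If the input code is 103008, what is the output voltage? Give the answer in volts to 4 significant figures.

The full-scale span is 4.97 − (-4.97) = 9.94 V. LSB = 9.94 V / 2^17.
Output = V_min + (103008/131072) × range = -4.97 + 0.785889 × 9.94 V
      = -4.97 + 7.81173 = 2.84173 V.

2.842 V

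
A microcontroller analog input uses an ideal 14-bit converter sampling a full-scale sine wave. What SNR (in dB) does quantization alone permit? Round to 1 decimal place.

For an ideal N-bit converter with full-scale sine input, SNR = 6.02 N + 1.76 dB. SNR = 6.02 × 14 + 1.76 = 84.28 + 1.76 = 86.04 dB.

86.0 dB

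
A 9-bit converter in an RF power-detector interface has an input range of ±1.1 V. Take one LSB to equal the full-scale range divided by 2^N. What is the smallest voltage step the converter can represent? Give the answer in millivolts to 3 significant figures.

4.30 mV

The full-scale span is 1.1 − (-1.1) = 2.2 V.
There are 2^9 = 512 steps.
One LSB is 2.2 V / 512 = 4.30 mV.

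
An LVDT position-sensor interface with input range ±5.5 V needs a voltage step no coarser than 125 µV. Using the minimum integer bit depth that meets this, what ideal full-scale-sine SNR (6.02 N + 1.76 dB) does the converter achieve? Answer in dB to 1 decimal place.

104.1 dB

The full-scale span is 5.5 − (-5.5) = 11 V.
Need 2^N ≥ 11 V / 125 µV = 88000 → N_min = 17.
SNR = 6.02 × 17 + 1.76 = 104.10 dB.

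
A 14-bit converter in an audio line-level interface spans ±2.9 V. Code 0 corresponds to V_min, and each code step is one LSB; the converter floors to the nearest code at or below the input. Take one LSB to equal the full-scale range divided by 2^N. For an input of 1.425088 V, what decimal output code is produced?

12217

The full-scale span is 2.9 − (-2.9) = 5.8 V. LSB = 5.8 V / 2^14 ≈ 354.0 µV.
V_in − V_min = 1.425088 − (-2.9) = 4.325088 V.
Divide by LSB: 4.325088 × 16384/5.8 = 12217.6279.
Truncating gives code 12217.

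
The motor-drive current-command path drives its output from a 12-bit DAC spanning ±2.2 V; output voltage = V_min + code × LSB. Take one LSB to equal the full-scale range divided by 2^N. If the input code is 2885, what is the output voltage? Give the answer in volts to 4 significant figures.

Range = 2.2 − (-2.2) = 4.4 V. LSB = 4.4 V / 2^12.
Output = V_min + (2885/4096) × range = -2.2 + 0.704346 × 4.4 V
      = -2.2 + 3.09912 = 0.899121 V.

0.8991 V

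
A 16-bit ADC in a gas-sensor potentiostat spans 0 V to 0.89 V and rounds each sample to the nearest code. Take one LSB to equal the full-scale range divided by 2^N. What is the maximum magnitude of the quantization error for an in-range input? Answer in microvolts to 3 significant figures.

V_FS = 0.89 V.
LSB = 0.89 V ÷ 2^16 = 0.89/65536 V = 13.580 µV.
A rounding quantizer has |error| ≤ LSB/2 = 6.79 µV.

6.79 µV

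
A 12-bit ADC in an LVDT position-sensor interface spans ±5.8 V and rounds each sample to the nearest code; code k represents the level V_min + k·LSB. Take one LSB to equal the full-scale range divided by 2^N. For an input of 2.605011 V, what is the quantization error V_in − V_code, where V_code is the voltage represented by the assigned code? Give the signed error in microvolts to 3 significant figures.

−458 µV

Span: 5.8 V − (-5.8 V) = 11.6 V. LSB = 11.6 V / 2^12 ≈ 2.832 mV.
(V_in − V_min)/LSB = (2.605011 − (-5.8)) × 4096/11.6 = 2967.8384 → nearest code k = 2968.
V_code = V_min + k × range/2^12 = -5.8 + 2968 × 11.6/4096 = 2.605468750 V.
e = 2.605011 − (2.605468750) = −458 µV.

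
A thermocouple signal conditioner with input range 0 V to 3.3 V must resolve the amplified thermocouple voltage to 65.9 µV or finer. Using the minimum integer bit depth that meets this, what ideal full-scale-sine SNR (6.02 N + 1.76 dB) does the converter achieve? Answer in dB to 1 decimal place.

Span = 3.3 V.
Levels needed ≥ 3.3/65.9 µV = 50080. 2^16 = 65536 suffices, so N_min = 16.
SNR = 6.02 × 16 + 1.76 = 98.08 dB.

98.1 dB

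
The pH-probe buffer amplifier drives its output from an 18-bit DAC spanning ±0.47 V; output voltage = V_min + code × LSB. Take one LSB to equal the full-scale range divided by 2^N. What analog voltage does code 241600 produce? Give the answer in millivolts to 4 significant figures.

396.3 mV

Full-scale range = 0.47 V − (-0.47 V) = 0.94 V. LSB = 0.94 V / 2^18.
Output = V_min + (241600/262144) × range = -0.47 + 0.921631 × 0.94 V
      = -0.47 + 0.866333 = 0.396333 V.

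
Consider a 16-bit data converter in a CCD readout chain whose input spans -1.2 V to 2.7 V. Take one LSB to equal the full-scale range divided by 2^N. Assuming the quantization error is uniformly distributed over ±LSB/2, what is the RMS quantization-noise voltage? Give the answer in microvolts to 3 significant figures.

The full-scale span is 2.7 − (-1.2) = 3.9 V.
Step size = 3.9/65536 V = 59.509 µV.
For a uniform distribution on [−LSB/2, +LSB/2], V_rms = LSB/√12 = 59.509 µV/3.4641 = 17.2 µV.

17.2 µV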